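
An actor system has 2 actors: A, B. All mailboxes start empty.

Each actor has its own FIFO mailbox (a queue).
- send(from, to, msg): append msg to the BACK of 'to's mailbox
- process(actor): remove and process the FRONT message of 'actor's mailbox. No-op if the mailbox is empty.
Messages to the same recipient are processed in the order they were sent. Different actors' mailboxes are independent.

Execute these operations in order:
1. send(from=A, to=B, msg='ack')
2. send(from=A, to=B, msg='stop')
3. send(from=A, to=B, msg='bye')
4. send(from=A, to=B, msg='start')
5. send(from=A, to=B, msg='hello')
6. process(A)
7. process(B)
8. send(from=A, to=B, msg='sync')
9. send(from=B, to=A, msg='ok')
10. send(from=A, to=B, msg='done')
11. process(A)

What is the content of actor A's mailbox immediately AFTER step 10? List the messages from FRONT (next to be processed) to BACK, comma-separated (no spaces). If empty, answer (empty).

After 1 (send(from=A, to=B, msg='ack')): A:[] B:[ack]
After 2 (send(from=A, to=B, msg='stop')): A:[] B:[ack,stop]
After 3 (send(from=A, to=B, msg='bye')): A:[] B:[ack,stop,bye]
After 4 (send(from=A, to=B, msg='start')): A:[] B:[ack,stop,bye,start]
After 5 (send(from=A, to=B, msg='hello')): A:[] B:[ack,stop,bye,start,hello]
After 6 (process(A)): A:[] B:[ack,stop,bye,start,hello]
After 7 (process(B)): A:[] B:[stop,bye,start,hello]
After 8 (send(from=A, to=B, msg='sync')): A:[] B:[stop,bye,start,hello,sync]
After 9 (send(from=B, to=A, msg='ok')): A:[ok] B:[stop,bye,start,hello,sync]
After 10 (send(from=A, to=B, msg='done')): A:[ok] B:[stop,bye,start,hello,sync,done]

ok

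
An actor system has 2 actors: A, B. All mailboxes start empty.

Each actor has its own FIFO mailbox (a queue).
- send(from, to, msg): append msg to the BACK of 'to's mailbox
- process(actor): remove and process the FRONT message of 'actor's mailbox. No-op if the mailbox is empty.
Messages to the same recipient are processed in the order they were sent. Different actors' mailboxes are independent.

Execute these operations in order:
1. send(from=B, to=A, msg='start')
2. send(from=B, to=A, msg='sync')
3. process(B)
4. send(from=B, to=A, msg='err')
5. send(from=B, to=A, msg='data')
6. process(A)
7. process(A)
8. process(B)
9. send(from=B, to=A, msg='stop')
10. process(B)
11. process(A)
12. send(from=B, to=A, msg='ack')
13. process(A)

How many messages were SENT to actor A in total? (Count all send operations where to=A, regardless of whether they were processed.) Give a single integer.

After 1 (send(from=B, to=A, msg='start')): A:[start] B:[]
After 2 (send(from=B, to=A, msg='sync')): A:[start,sync] B:[]
After 3 (process(B)): A:[start,sync] B:[]
After 4 (send(from=B, to=A, msg='err')): A:[start,sync,err] B:[]
After 5 (send(from=B, to=A, msg='data')): A:[start,sync,err,data] B:[]
After 6 (process(A)): A:[sync,err,data] B:[]
After 7 (process(A)): A:[err,data] B:[]
After 8 (process(B)): A:[err,data] B:[]
After 9 (send(from=B, to=A, msg='stop')): A:[err,data,stop] B:[]
After 10 (process(B)): A:[err,data,stop] B:[]
After 11 (process(A)): A:[data,stop] B:[]
After 12 (send(from=B, to=A, msg='ack')): A:[data,stop,ack] B:[]
After 13 (process(A)): A:[stop,ack] B:[]

Answer: 6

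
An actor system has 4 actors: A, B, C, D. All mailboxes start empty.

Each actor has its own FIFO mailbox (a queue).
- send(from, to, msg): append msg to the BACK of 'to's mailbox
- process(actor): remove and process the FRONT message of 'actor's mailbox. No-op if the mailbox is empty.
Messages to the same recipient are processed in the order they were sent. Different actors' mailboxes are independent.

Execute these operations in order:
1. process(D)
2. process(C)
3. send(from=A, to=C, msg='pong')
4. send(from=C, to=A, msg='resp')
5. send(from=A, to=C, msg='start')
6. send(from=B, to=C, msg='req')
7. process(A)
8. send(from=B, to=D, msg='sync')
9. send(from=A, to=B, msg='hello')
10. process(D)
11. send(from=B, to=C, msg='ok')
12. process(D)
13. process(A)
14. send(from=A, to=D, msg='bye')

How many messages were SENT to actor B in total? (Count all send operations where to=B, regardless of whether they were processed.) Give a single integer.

After 1 (process(D)): A:[] B:[] C:[] D:[]
After 2 (process(C)): A:[] B:[] C:[] D:[]
After 3 (send(from=A, to=C, msg='pong')): A:[] B:[] C:[pong] D:[]
After 4 (send(from=C, to=A, msg='resp')): A:[resp] B:[] C:[pong] D:[]
After 5 (send(from=A, to=C, msg='start')): A:[resp] B:[] C:[pong,start] D:[]
After 6 (send(from=B, to=C, msg='req')): A:[resp] B:[] C:[pong,start,req] D:[]
After 7 (process(A)): A:[] B:[] C:[pong,start,req] D:[]
After 8 (send(from=B, to=D, msg='sync')): A:[] B:[] C:[pong,start,req] D:[sync]
After 9 (send(from=A, to=B, msg='hello')): A:[] B:[hello] C:[pong,start,req] D:[sync]
After 10 (process(D)): A:[] B:[hello] C:[pong,start,req] D:[]
After 11 (send(from=B, to=C, msg='ok')): A:[] B:[hello] C:[pong,start,req,ok] D:[]
After 12 (process(D)): A:[] B:[hello] C:[pong,start,req,ok] D:[]
After 13 (process(A)): A:[] B:[hello] C:[pong,start,req,ok] D:[]
After 14 (send(from=A, to=D, msg='bye')): A:[] B:[hello] C:[pong,start,req,ok] D:[bye]

Answer: 1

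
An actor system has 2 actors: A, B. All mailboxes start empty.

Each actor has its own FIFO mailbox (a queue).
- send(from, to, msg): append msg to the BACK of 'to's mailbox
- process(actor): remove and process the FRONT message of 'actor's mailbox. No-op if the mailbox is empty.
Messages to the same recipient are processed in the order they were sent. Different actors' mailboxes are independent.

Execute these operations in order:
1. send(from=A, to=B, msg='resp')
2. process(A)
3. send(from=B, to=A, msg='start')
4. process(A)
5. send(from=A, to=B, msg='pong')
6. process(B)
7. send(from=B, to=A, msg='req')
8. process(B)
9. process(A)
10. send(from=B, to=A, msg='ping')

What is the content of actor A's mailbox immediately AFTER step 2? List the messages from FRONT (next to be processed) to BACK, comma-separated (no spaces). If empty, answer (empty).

After 1 (send(from=A, to=B, msg='resp')): A:[] B:[resp]
After 2 (process(A)): A:[] B:[resp]

(empty)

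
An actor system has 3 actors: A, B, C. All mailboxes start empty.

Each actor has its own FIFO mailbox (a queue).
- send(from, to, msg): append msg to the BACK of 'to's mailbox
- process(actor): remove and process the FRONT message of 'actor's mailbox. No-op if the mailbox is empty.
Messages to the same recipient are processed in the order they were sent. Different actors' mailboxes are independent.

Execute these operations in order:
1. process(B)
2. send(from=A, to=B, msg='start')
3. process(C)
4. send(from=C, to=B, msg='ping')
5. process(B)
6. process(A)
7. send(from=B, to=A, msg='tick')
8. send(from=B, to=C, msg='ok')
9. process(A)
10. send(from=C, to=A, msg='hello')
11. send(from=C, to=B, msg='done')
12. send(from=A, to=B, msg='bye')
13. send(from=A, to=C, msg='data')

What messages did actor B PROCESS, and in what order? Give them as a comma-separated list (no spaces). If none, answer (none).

Answer: start

Derivation:
After 1 (process(B)): A:[] B:[] C:[]
After 2 (send(from=A, to=B, msg='start')): A:[] B:[start] C:[]
After 3 (process(C)): A:[] B:[start] C:[]
After 4 (send(from=C, to=B, msg='ping')): A:[] B:[start,ping] C:[]
After 5 (process(B)): A:[] B:[ping] C:[]
After 6 (process(A)): A:[] B:[ping] C:[]
After 7 (send(from=B, to=A, msg='tick')): A:[tick] B:[ping] C:[]
After 8 (send(from=B, to=C, msg='ok')): A:[tick] B:[ping] C:[ok]
After 9 (process(A)): A:[] B:[ping] C:[ok]
After 10 (send(from=C, to=A, msg='hello')): A:[hello] B:[ping] C:[ok]
After 11 (send(from=C, to=B, msg='done')): A:[hello] B:[ping,done] C:[ok]
After 12 (send(from=A, to=B, msg='bye')): A:[hello] B:[ping,done,bye] C:[ok]
After 13 (send(from=A, to=C, msg='data')): A:[hello] B:[ping,done,bye] C:[ok,data]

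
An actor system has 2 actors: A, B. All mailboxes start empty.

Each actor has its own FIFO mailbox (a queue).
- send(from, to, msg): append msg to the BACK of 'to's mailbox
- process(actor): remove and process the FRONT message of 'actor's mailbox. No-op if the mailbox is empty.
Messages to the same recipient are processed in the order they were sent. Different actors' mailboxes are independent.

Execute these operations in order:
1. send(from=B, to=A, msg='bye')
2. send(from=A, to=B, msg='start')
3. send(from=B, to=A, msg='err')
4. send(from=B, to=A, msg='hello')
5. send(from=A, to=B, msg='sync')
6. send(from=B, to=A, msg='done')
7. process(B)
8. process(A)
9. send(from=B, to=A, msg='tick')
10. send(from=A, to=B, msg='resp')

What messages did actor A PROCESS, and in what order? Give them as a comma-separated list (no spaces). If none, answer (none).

Answer: bye

Derivation:
After 1 (send(from=B, to=A, msg='bye')): A:[bye] B:[]
After 2 (send(from=A, to=B, msg='start')): A:[bye] B:[start]
After 3 (send(from=B, to=A, msg='err')): A:[bye,err] B:[start]
After 4 (send(from=B, to=A, msg='hello')): A:[bye,err,hello] B:[start]
After 5 (send(from=A, to=B, msg='sync')): A:[bye,err,hello] B:[start,sync]
After 6 (send(from=B, to=A, msg='done')): A:[bye,err,hello,done] B:[start,sync]
After 7 (process(B)): A:[bye,err,hello,done] B:[sync]
After 8 (process(A)): A:[err,hello,done] B:[sync]
After 9 (send(from=B, to=A, msg='tick')): A:[err,hello,done,tick] B:[sync]
After 10 (send(from=A, to=B, msg='resp')): A:[err,hello,done,tick] B:[sync,resp]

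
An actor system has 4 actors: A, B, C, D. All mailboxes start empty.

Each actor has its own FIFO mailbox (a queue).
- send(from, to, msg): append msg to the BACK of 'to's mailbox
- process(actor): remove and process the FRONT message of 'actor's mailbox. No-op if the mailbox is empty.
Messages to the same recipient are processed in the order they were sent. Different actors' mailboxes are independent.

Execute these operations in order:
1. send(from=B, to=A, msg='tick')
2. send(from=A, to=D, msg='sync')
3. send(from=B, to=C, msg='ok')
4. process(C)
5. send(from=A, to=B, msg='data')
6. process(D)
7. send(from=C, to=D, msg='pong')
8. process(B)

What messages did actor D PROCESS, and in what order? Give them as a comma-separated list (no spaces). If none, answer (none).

Answer: sync

Derivation:
After 1 (send(from=B, to=A, msg='tick')): A:[tick] B:[] C:[] D:[]
After 2 (send(from=A, to=D, msg='sync')): A:[tick] B:[] C:[] D:[sync]
After 3 (send(from=B, to=C, msg='ok')): A:[tick] B:[] C:[ok] D:[sync]
After 4 (process(C)): A:[tick] B:[] C:[] D:[sync]
After 5 (send(from=A, to=B, msg='data')): A:[tick] B:[data] C:[] D:[sync]
After 6 (process(D)): A:[tick] B:[data] C:[] D:[]
After 7 (send(from=C, to=D, msg='pong')): A:[tick] B:[data] C:[] D:[pong]
After 8 (process(B)): A:[tick] B:[] C:[] D:[pong]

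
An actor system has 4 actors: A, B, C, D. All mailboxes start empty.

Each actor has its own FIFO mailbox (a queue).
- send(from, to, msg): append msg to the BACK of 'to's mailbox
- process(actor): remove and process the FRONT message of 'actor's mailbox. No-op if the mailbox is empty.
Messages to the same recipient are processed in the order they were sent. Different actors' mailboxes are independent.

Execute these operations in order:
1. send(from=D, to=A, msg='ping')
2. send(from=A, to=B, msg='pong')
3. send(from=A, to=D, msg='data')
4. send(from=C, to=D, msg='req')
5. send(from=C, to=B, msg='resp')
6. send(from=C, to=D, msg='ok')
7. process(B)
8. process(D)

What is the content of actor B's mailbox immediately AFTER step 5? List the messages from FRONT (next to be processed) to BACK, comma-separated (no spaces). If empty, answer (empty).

After 1 (send(from=D, to=A, msg='ping')): A:[ping] B:[] C:[] D:[]
After 2 (send(from=A, to=B, msg='pong')): A:[ping] B:[pong] C:[] D:[]
After 3 (send(from=A, to=D, msg='data')): A:[ping] B:[pong] C:[] D:[data]
After 4 (send(from=C, to=D, msg='req')): A:[ping] B:[pong] C:[] D:[data,req]
After 5 (send(from=C, to=B, msg='resp')): A:[ping] B:[pong,resp] C:[] D:[data,req]

pong,resp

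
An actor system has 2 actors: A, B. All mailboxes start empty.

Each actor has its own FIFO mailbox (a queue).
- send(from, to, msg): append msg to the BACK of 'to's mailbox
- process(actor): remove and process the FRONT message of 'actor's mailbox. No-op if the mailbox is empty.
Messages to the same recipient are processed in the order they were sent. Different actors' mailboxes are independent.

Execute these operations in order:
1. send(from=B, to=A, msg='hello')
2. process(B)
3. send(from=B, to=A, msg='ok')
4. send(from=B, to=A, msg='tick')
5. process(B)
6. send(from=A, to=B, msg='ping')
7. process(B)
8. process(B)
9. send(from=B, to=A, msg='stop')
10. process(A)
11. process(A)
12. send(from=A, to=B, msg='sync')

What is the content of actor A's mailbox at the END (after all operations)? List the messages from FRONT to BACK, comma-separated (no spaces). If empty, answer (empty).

Answer: tick,stop

Derivation:
After 1 (send(from=B, to=A, msg='hello')): A:[hello] B:[]
After 2 (process(B)): A:[hello] B:[]
After 3 (send(from=B, to=A, msg='ok')): A:[hello,ok] B:[]
After 4 (send(from=B, to=A, msg='tick')): A:[hello,ok,tick] B:[]
After 5 (process(B)): A:[hello,ok,tick] B:[]
After 6 (send(from=A, to=B, msg='ping')): A:[hello,ok,tick] B:[ping]
After 7 (process(B)): A:[hello,ok,tick] B:[]
After 8 (process(B)): A:[hello,ok,tick] B:[]
After 9 (send(from=B, to=A, msg='stop')): A:[hello,ok,tick,stop] B:[]
After 10 (process(A)): A:[ok,tick,stop] B:[]
After 11 (process(A)): A:[tick,stop] B:[]
After 12 (send(from=A, to=B, msg='sync')): A:[tick,stop] B:[sync]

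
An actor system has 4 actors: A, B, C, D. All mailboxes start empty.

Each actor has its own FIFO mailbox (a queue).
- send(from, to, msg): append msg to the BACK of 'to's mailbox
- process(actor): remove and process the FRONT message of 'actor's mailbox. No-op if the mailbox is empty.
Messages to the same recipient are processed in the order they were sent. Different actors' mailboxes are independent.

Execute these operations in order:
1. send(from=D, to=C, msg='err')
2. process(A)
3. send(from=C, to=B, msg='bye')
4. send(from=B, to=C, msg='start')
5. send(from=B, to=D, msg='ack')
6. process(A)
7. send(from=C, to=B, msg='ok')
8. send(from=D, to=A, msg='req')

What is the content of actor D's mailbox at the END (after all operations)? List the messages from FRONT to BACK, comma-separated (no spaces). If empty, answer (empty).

Answer: ack

Derivation:
After 1 (send(from=D, to=C, msg='err')): A:[] B:[] C:[err] D:[]
After 2 (process(A)): A:[] B:[] C:[err] D:[]
After 3 (send(from=C, to=B, msg='bye')): A:[] B:[bye] C:[err] D:[]
After 4 (send(from=B, to=C, msg='start')): A:[] B:[bye] C:[err,start] D:[]
After 5 (send(from=B, to=D, msg='ack')): A:[] B:[bye] C:[err,start] D:[ack]
After 6 (process(A)): A:[] B:[bye] C:[err,start] D:[ack]
After 7 (send(from=C, to=B, msg='ok')): A:[] B:[bye,ok] C:[err,start] D:[ack]
After 8 (send(from=D, to=A, msg='req')): A:[req] B:[bye,ok] C:[err,start] D:[ack]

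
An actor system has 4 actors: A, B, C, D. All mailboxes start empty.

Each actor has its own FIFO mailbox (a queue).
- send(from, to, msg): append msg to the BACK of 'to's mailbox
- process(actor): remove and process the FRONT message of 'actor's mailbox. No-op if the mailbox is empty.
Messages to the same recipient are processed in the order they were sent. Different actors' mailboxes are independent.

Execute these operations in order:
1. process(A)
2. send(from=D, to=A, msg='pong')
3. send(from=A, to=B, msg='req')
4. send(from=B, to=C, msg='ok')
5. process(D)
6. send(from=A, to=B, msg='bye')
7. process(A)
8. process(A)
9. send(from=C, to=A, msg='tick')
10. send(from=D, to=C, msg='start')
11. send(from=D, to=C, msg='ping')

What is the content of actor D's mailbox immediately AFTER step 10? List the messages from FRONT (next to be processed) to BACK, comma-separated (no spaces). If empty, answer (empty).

After 1 (process(A)): A:[] B:[] C:[] D:[]
After 2 (send(from=D, to=A, msg='pong')): A:[pong] B:[] C:[] D:[]
After 3 (send(from=A, to=B, msg='req')): A:[pong] B:[req] C:[] D:[]
After 4 (send(from=B, to=C, msg='ok')): A:[pong] B:[req] C:[ok] D:[]
After 5 (process(D)): A:[pong] B:[req] C:[ok] D:[]
After 6 (send(from=A, to=B, msg='bye')): A:[pong] B:[req,bye] C:[ok] D:[]
After 7 (process(A)): A:[] B:[req,bye] C:[ok] D:[]
After 8 (process(A)): A:[] B:[req,bye] C:[ok] D:[]
After 9 (send(from=C, to=A, msg='tick')): A:[tick] B:[req,bye] C:[ok] D:[]
After 10 (send(from=D, to=C, msg='start')): A:[tick] B:[req,bye] C:[ok,start] D:[]

(empty)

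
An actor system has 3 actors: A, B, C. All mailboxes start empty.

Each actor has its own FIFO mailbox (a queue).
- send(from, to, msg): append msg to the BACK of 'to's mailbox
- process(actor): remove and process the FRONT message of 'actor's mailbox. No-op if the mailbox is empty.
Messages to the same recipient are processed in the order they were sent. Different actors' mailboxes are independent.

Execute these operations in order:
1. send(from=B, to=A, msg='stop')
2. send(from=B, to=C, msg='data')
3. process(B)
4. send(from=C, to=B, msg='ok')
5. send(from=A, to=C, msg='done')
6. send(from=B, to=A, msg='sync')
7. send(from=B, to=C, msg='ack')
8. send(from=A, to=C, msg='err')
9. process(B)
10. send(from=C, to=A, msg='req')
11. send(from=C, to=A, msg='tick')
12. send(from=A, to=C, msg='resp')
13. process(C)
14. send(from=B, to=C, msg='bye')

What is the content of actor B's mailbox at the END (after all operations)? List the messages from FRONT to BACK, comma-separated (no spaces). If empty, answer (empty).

Answer: (empty)

Derivation:
After 1 (send(from=B, to=A, msg='stop')): A:[stop] B:[] C:[]
After 2 (send(from=B, to=C, msg='data')): A:[stop] B:[] C:[data]
After 3 (process(B)): A:[stop] B:[] C:[data]
After 4 (send(from=C, to=B, msg='ok')): A:[stop] B:[ok] C:[data]
After 5 (send(from=A, to=C, msg='done')): A:[stop] B:[ok] C:[data,done]
After 6 (send(from=B, to=A, msg='sync')): A:[stop,sync] B:[ok] C:[data,done]
After 7 (send(from=B, to=C, msg='ack')): A:[stop,sync] B:[ok] C:[data,done,ack]
After 8 (send(from=A, to=C, msg='err')): A:[stop,sync] B:[ok] C:[data,done,ack,err]
After 9 (process(B)): A:[stop,sync] B:[] C:[data,done,ack,err]
After 10 (send(from=C, to=A, msg='req')): A:[stop,sync,req] B:[] C:[data,done,ack,err]
After 11 (send(from=C, to=A, msg='tick')): A:[stop,sync,req,tick] B:[] C:[data,done,ack,err]
After 12 (send(from=A, to=C, msg='resp')): A:[stop,sync,req,tick] B:[] C:[data,done,ack,err,resp]
After 13 (process(C)): A:[stop,sync,req,tick] B:[] C:[done,ack,err,resp]
After 14 (send(from=B, to=C, msg='bye')): A:[stop,sync,req,tick] B:[] C:[done,ack,err,resp,bye]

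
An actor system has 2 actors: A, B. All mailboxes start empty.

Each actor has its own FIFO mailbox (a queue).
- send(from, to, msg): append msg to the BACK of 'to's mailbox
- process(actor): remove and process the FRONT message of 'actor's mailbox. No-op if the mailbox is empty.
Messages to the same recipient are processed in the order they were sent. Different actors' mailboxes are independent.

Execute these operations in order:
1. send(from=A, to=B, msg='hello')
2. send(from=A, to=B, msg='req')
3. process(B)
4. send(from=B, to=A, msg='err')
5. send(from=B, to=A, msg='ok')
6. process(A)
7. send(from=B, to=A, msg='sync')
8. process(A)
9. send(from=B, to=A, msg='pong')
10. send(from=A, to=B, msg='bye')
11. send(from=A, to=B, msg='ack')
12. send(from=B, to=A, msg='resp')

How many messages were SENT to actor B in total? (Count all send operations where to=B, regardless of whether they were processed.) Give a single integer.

After 1 (send(from=A, to=B, msg='hello')): A:[] B:[hello]
After 2 (send(from=A, to=B, msg='req')): A:[] B:[hello,req]
After 3 (process(B)): A:[] B:[req]
After 4 (send(from=B, to=A, msg='err')): A:[err] B:[req]
After 5 (send(from=B, to=A, msg='ok')): A:[err,ok] B:[req]
After 6 (process(A)): A:[ok] B:[req]
After 7 (send(from=B, to=A, msg='sync')): A:[ok,sync] B:[req]
After 8 (process(A)): A:[sync] B:[req]
After 9 (send(from=B, to=A, msg='pong')): A:[sync,pong] B:[req]
After 10 (send(from=A, to=B, msg='bye')): A:[sync,pong] B:[req,bye]
After 11 (send(from=A, to=B, msg='ack')): A:[sync,pong] B:[req,bye,ack]
After 12 (send(from=B, to=A, msg='resp')): A:[sync,pong,resp] B:[req,bye,ack]

Answer: 4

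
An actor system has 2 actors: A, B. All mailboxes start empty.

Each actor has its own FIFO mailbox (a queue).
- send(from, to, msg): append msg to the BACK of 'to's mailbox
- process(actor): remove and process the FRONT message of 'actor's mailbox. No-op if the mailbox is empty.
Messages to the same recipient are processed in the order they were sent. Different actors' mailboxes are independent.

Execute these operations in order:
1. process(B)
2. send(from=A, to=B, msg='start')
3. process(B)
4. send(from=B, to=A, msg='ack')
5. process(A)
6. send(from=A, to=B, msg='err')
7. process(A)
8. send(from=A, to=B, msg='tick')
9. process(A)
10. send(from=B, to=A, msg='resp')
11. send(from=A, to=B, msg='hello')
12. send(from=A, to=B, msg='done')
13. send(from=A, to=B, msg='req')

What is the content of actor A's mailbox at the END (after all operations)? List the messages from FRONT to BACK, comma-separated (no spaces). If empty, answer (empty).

Answer: resp

Derivation:
After 1 (process(B)): A:[] B:[]
After 2 (send(from=A, to=B, msg='start')): A:[] B:[start]
After 3 (process(B)): A:[] B:[]
After 4 (send(from=B, to=A, msg='ack')): A:[ack] B:[]
After 5 (process(A)): A:[] B:[]
After 6 (send(from=A, to=B, msg='err')): A:[] B:[err]
After 7 (process(A)): A:[] B:[err]
After 8 (send(from=A, to=B, msg='tick')): A:[] B:[err,tick]
After 9 (process(A)): A:[] B:[err,tick]
After 10 (send(from=B, to=A, msg='resp')): A:[resp] B:[err,tick]
After 11 (send(from=A, to=B, msg='hello')): A:[resp] B:[err,tick,hello]
After 12 (send(from=A, to=B, msg='done')): A:[resp] B:[err,tick,hello,done]
After 13 (send(from=A, to=B, msg='req')): A:[resp] B:[err,tick,hello,done,req]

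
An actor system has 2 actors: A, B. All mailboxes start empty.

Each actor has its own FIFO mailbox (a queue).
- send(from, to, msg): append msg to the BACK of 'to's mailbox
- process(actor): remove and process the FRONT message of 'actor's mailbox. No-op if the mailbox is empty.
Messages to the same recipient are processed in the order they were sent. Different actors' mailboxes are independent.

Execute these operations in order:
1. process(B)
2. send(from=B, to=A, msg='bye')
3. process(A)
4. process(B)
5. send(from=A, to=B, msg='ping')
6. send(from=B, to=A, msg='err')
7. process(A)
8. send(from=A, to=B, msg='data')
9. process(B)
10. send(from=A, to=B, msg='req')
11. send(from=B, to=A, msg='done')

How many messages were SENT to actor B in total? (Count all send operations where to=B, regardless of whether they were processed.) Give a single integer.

After 1 (process(B)): A:[] B:[]
After 2 (send(from=B, to=A, msg='bye')): A:[bye] B:[]
After 3 (process(A)): A:[] B:[]
After 4 (process(B)): A:[] B:[]
After 5 (send(from=A, to=B, msg='ping')): A:[] B:[ping]
After 6 (send(from=B, to=A, msg='err')): A:[err] B:[ping]
After 7 (process(A)): A:[] B:[ping]
After 8 (send(from=A, to=B, msg='data')): A:[] B:[ping,data]
After 9 (process(B)): A:[] B:[data]
After 10 (send(from=A, to=B, msg='req')): A:[] B:[data,req]
After 11 (send(from=B, to=A, msg='done')): A:[done] B:[data,req]

Answer: 3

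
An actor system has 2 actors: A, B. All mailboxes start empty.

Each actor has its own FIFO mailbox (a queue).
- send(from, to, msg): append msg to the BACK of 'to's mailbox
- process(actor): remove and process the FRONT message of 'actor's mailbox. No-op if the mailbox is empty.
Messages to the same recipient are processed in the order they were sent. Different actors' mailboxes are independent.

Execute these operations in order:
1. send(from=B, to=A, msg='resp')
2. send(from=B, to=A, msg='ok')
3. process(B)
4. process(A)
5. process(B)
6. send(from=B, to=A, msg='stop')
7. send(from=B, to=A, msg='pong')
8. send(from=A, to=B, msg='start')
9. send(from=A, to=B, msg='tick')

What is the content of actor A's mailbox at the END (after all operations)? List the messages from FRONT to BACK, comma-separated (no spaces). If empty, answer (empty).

Answer: ok,stop,pong

Derivation:
After 1 (send(from=B, to=A, msg='resp')): A:[resp] B:[]
After 2 (send(from=B, to=A, msg='ok')): A:[resp,ok] B:[]
After 3 (process(B)): A:[resp,ok] B:[]
After 4 (process(A)): A:[ok] B:[]
After 5 (process(B)): A:[ok] B:[]
After 6 (send(from=B, to=A, msg='stop')): A:[ok,stop] B:[]
After 7 (send(from=B, to=A, msg='pong')): A:[ok,stop,pong] B:[]
After 8 (send(from=A, to=B, msg='start')): A:[ok,stop,pong] B:[start]
After 9 (send(from=A, to=B, msg='tick')): A:[ok,stop,pong] B:[start,tick]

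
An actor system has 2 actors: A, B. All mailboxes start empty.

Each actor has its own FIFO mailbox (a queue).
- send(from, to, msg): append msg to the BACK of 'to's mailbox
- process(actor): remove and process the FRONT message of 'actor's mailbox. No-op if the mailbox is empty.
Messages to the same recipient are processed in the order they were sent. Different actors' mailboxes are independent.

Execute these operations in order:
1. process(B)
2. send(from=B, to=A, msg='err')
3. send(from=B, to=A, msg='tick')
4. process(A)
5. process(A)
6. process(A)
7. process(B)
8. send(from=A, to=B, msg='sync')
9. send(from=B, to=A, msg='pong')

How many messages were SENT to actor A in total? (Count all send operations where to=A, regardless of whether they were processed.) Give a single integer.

After 1 (process(B)): A:[] B:[]
After 2 (send(from=B, to=A, msg='err')): A:[err] B:[]
After 3 (send(from=B, to=A, msg='tick')): A:[err,tick] B:[]
After 4 (process(A)): A:[tick] B:[]
After 5 (process(A)): A:[] B:[]
After 6 (process(A)): A:[] B:[]
After 7 (process(B)): A:[] B:[]
After 8 (send(from=A, to=B, msg='sync')): A:[] B:[sync]
After 9 (send(from=B, to=A, msg='pong')): A:[pong] B:[sync]

Answer: 3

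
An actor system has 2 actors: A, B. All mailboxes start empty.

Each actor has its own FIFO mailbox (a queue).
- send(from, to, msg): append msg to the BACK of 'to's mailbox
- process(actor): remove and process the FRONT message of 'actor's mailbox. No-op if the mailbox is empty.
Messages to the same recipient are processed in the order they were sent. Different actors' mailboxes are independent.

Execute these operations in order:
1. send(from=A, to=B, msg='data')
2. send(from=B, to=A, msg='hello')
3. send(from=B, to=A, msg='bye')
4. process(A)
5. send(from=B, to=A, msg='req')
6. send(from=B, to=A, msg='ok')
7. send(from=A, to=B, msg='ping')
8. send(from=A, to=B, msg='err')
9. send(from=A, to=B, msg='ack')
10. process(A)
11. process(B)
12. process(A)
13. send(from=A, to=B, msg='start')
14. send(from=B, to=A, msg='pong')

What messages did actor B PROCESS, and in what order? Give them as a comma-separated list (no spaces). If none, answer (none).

After 1 (send(from=A, to=B, msg='data')): A:[] B:[data]
After 2 (send(from=B, to=A, msg='hello')): A:[hello] B:[data]
After 3 (send(from=B, to=A, msg='bye')): A:[hello,bye] B:[data]
After 4 (process(A)): A:[bye] B:[data]
After 5 (send(from=B, to=A, msg='req')): A:[bye,req] B:[data]
After 6 (send(from=B, to=A, msg='ok')): A:[bye,req,ok] B:[data]
After 7 (send(from=A, to=B, msg='ping')): A:[bye,req,ok] B:[data,ping]
After 8 (send(from=A, to=B, msg='err')): A:[bye,req,ok] B:[data,ping,err]
After 9 (send(from=A, to=B, msg='ack')): A:[bye,req,ok] B:[data,ping,err,ack]
After 10 (process(A)): A:[req,ok] B:[data,ping,err,ack]
After 11 (process(B)): A:[req,ok] B:[ping,err,ack]
After 12 (process(A)): A:[ok] B:[ping,err,ack]
After 13 (send(from=A, to=B, msg='start')): A:[ok] B:[ping,err,ack,start]
After 14 (send(from=B, to=A, msg='pong')): A:[ok,pong] B:[ping,err,ack,start]

Answer: data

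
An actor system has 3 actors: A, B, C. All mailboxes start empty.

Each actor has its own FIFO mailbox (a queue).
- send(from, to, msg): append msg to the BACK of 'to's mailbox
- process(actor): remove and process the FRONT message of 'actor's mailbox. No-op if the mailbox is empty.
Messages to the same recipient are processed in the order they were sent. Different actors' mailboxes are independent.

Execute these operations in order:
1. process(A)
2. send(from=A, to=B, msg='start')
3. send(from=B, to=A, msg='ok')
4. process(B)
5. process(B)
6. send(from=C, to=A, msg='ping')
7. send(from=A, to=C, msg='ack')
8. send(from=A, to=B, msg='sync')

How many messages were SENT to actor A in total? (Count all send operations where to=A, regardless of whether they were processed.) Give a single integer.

Answer: 2

Derivation:
After 1 (process(A)): A:[] B:[] C:[]
After 2 (send(from=A, to=B, msg='start')): A:[] B:[start] C:[]
After 3 (send(from=B, to=A, msg='ok')): A:[ok] B:[start] C:[]
After 4 (process(B)): A:[ok] B:[] C:[]
After 5 (process(B)): A:[ok] B:[] C:[]
After 6 (send(from=C, to=A, msg='ping')): A:[ok,ping] B:[] C:[]
After 7 (send(from=A, to=C, msg='ack')): A:[ok,ping] B:[] C:[ack]
After 8 (send(from=A, to=B, msg='sync')): A:[ok,ping] B:[sync] C:[ack]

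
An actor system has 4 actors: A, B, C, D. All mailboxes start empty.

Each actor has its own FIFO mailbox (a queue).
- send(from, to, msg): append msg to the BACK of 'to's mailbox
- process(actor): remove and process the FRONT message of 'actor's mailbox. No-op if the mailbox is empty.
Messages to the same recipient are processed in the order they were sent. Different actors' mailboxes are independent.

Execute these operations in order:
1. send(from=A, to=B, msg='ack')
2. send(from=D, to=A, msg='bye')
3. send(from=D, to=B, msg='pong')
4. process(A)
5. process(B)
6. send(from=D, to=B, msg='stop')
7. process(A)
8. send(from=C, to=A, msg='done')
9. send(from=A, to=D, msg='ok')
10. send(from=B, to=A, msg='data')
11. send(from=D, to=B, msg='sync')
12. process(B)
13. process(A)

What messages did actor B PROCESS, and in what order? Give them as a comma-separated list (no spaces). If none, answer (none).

After 1 (send(from=A, to=B, msg='ack')): A:[] B:[ack] C:[] D:[]
After 2 (send(from=D, to=A, msg='bye')): A:[bye] B:[ack] C:[] D:[]
After 3 (send(from=D, to=B, msg='pong')): A:[bye] B:[ack,pong] C:[] D:[]
After 4 (process(A)): A:[] B:[ack,pong] C:[] D:[]
After 5 (process(B)): A:[] B:[pong] C:[] D:[]
After 6 (send(from=D, to=B, msg='stop')): A:[] B:[pong,stop] C:[] D:[]
After 7 (process(A)): A:[] B:[pong,stop] C:[] D:[]
After 8 (send(from=C, to=A, msg='done')): A:[done] B:[pong,stop] C:[] D:[]
After 9 (send(from=A, to=D, msg='ok')): A:[done] B:[pong,stop] C:[] D:[ok]
After 10 (send(from=B, to=A, msg='data')): A:[done,data] B:[pong,stop] C:[] D:[ok]
After 11 (send(from=D, to=B, msg='sync')): A:[done,data] B:[pong,stop,sync] C:[] D:[ok]
After 12 (process(B)): A:[done,data] B:[stop,sync] C:[] D:[ok]
After 13 (process(A)): A:[data] B:[stop,sync] C:[] D:[ok]

Answer: ack,pong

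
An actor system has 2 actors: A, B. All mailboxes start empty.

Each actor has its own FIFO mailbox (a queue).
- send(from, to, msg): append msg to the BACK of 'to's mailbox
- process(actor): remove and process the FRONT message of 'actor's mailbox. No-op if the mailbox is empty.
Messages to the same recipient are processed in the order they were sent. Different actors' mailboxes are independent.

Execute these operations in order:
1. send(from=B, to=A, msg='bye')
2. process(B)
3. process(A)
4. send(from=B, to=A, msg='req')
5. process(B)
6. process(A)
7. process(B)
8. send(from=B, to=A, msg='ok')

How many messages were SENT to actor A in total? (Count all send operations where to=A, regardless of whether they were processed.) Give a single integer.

After 1 (send(from=B, to=A, msg='bye')): A:[bye] B:[]
After 2 (process(B)): A:[bye] B:[]
After 3 (process(A)): A:[] B:[]
After 4 (send(from=B, to=A, msg='req')): A:[req] B:[]
After 5 (process(B)): A:[req] B:[]
After 6 (process(A)): A:[] B:[]
After 7 (process(B)): A:[] B:[]
After 8 (send(from=B, to=A, msg='ok')): A:[ok] B:[]

Answer: 3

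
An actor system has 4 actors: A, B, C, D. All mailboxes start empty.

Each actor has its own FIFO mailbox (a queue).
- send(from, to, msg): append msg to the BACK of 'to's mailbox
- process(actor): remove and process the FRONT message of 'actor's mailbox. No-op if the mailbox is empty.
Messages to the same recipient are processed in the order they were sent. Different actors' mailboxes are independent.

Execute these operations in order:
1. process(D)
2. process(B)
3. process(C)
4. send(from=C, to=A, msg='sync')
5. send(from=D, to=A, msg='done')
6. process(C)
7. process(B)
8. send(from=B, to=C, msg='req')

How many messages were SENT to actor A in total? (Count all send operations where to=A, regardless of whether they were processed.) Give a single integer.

After 1 (process(D)): A:[] B:[] C:[] D:[]
After 2 (process(B)): A:[] B:[] C:[] D:[]
After 3 (process(C)): A:[] B:[] C:[] D:[]
After 4 (send(from=C, to=A, msg='sync')): A:[sync] B:[] C:[] D:[]
After 5 (send(from=D, to=A, msg='done')): A:[sync,done] B:[] C:[] D:[]
After 6 (process(C)): A:[sync,done] B:[] C:[] D:[]
After 7 (process(B)): A:[sync,done] B:[] C:[] D:[]
After 8 (send(from=B, to=C, msg='req')): A:[sync,done] B:[] C:[req] D:[]

Answer: 2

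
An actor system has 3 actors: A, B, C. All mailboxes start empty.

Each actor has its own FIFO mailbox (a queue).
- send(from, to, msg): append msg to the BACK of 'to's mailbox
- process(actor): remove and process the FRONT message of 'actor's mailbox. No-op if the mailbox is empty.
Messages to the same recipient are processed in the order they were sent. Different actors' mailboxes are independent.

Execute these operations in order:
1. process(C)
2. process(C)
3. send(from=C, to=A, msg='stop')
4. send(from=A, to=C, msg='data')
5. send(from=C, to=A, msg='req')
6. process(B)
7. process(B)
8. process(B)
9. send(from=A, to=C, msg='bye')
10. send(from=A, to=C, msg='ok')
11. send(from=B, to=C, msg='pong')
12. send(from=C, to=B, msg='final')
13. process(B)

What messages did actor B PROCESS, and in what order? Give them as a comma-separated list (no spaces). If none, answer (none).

After 1 (process(C)): A:[] B:[] C:[]
After 2 (process(C)): A:[] B:[] C:[]
After 3 (send(from=C, to=A, msg='stop')): A:[stop] B:[] C:[]
After 4 (send(from=A, to=C, msg='data')): A:[stop] B:[] C:[data]
After 5 (send(from=C, to=A, msg='req')): A:[stop,req] B:[] C:[data]
After 6 (process(B)): A:[stop,req] B:[] C:[data]
After 7 (process(B)): A:[stop,req] B:[] C:[data]
After 8 (process(B)): A:[stop,req] B:[] C:[data]
After 9 (send(from=A, to=C, msg='bye')): A:[stop,req] B:[] C:[data,bye]
After 10 (send(from=A, to=C, msg='ok')): A:[stop,req] B:[] C:[data,bye,ok]
After 11 (send(from=B, to=C, msg='pong')): A:[stop,req] B:[] C:[data,bye,ok,pong]
After 12 (send(from=C, to=B, msg='final')): A:[stop,req] B:[final] C:[data,bye,ok,pong]
After 13 (process(B)): A:[stop,req] B:[] C:[data,bye,ok,pong]

Answer: final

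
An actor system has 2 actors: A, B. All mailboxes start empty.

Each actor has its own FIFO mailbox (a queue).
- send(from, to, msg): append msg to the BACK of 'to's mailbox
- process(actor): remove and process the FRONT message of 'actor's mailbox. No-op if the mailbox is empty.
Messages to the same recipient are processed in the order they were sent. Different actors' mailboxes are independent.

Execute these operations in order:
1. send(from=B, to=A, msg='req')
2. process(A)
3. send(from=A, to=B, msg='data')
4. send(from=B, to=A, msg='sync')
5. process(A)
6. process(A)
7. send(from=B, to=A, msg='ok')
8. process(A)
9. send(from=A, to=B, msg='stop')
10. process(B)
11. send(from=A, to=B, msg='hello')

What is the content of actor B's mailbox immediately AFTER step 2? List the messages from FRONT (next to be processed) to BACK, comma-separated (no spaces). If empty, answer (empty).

After 1 (send(from=B, to=A, msg='req')): A:[req] B:[]
After 2 (process(A)): A:[] B:[]

(empty)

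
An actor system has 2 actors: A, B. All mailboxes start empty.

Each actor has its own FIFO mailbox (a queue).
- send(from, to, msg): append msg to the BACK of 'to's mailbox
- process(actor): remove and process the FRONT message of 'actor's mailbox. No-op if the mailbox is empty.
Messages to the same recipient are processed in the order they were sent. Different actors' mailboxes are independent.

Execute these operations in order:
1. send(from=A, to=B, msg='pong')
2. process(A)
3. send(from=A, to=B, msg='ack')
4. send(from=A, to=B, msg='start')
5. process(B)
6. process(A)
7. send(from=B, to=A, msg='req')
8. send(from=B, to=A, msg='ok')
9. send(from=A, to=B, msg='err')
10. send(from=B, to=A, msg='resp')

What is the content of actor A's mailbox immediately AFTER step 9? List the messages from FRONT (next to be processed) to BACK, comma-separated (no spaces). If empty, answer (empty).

After 1 (send(from=A, to=B, msg='pong')): A:[] B:[pong]
After 2 (process(A)): A:[] B:[pong]
After 3 (send(from=A, to=B, msg='ack')): A:[] B:[pong,ack]
After 4 (send(from=A, to=B, msg='start')): A:[] B:[pong,ack,start]
After 5 (process(B)): A:[] B:[ack,start]
After 6 (process(A)): A:[] B:[ack,start]
After 7 (send(from=B, to=A, msg='req')): A:[req] B:[ack,start]
After 8 (send(from=B, to=A, msg='ok')): A:[req,ok] B:[ack,start]
After 9 (send(from=A, to=B, msg='err')): A:[req,ok] B:[ack,start,err]

req,ok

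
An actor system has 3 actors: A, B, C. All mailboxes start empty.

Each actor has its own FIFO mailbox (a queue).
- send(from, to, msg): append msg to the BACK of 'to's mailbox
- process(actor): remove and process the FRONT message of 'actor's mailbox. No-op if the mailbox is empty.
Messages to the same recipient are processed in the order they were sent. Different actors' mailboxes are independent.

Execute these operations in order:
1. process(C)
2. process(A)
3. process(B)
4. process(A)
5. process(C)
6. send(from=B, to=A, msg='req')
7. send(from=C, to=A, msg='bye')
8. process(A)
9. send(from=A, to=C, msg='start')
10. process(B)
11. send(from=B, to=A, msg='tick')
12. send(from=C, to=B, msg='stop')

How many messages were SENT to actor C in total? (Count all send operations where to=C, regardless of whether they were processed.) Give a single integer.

After 1 (process(C)): A:[] B:[] C:[]
After 2 (process(A)): A:[] B:[] C:[]
After 3 (process(B)): A:[] B:[] C:[]
After 4 (process(A)): A:[] B:[] C:[]
After 5 (process(C)): A:[] B:[] C:[]
After 6 (send(from=B, to=A, msg='req')): A:[req] B:[] C:[]
After 7 (send(from=C, to=A, msg='bye')): A:[req,bye] B:[] C:[]
After 8 (process(A)): A:[bye] B:[] C:[]
After 9 (send(from=A, to=C, msg='start')): A:[bye] B:[] C:[start]
After 10 (process(B)): A:[bye] B:[] C:[start]
After 11 (send(from=B, to=A, msg='tick')): A:[bye,tick] B:[] C:[start]
After 12 (send(from=C, to=B, msg='stop')): A:[bye,tick] B:[stop] C:[start]

Answer: 1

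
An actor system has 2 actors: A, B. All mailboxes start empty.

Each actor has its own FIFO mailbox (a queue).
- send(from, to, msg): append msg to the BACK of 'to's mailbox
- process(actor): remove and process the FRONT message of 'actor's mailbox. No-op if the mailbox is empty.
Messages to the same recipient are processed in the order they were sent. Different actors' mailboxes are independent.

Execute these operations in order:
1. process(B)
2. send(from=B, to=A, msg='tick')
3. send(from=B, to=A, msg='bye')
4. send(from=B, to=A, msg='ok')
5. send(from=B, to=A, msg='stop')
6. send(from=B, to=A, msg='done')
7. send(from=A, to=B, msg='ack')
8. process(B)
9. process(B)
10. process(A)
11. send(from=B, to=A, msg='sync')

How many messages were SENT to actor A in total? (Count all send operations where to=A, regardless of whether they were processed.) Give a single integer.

After 1 (process(B)): A:[] B:[]
After 2 (send(from=B, to=A, msg='tick')): A:[tick] B:[]
After 3 (send(from=B, to=A, msg='bye')): A:[tick,bye] B:[]
After 4 (send(from=B, to=A, msg='ok')): A:[tick,bye,ok] B:[]
After 5 (send(from=B, to=A, msg='stop')): A:[tick,bye,ok,stop] B:[]
After 6 (send(from=B, to=A, msg='done')): A:[tick,bye,ok,stop,done] B:[]
After 7 (send(from=A, to=B, msg='ack')): A:[tick,bye,ok,stop,done] B:[ack]
After 8 (process(B)): A:[tick,bye,ok,stop,done] B:[]
After 9 (process(B)): A:[tick,bye,ok,stop,done] B:[]
After 10 (process(A)): A:[bye,ok,stop,done] B:[]
After 11 (send(from=B, to=A, msg='sync')): A:[bye,ok,stop,done,sync] B:[]

Answer: 6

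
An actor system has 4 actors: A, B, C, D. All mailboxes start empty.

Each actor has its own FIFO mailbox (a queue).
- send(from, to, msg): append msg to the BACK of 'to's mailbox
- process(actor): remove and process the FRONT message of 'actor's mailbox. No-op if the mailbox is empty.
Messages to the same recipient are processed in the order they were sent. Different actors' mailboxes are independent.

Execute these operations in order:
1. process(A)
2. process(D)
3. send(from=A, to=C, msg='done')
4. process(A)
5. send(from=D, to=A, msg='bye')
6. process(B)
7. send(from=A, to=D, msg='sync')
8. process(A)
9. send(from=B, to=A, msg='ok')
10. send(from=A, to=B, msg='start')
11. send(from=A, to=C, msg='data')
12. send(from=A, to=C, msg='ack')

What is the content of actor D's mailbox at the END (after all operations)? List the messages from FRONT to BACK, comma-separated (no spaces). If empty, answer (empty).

Answer: sync

Derivation:
After 1 (process(A)): A:[] B:[] C:[] D:[]
After 2 (process(D)): A:[] B:[] C:[] D:[]
After 3 (send(from=A, to=C, msg='done')): A:[] B:[] C:[done] D:[]
After 4 (process(A)): A:[] B:[] C:[done] D:[]
After 5 (send(from=D, to=A, msg='bye')): A:[bye] B:[] C:[done] D:[]
After 6 (process(B)): A:[bye] B:[] C:[done] D:[]
After 7 (send(from=A, to=D, msg='sync')): A:[bye] B:[] C:[done] D:[sync]
After 8 (process(A)): A:[] B:[] C:[done] D:[sync]
After 9 (send(from=B, to=A, msg='ok')): A:[ok] B:[] C:[done] D:[sync]
After 10 (send(from=A, to=B, msg='start')): A:[ok] B:[start] C:[done] D:[sync]
After 11 (send(from=A, to=C, msg='data')): A:[ok] B:[start] C:[done,data] D:[sync]
After 12 (send(from=A, to=C, msg='ack')): A:[ok] B:[start] C:[done,data,ack] D:[sync]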